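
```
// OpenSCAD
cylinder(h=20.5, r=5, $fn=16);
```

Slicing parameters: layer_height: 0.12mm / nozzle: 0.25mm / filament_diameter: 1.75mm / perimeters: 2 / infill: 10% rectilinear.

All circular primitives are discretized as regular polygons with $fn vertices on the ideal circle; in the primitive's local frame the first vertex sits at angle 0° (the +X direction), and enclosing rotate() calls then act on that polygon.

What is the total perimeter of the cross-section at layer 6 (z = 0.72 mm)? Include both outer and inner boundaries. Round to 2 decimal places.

At z = 0.72 mm: the r=5 cylinder gives a regular 16-gon of circumradius 5 (constant along its height) (perimeter = 2·16·5.000·sin(180°/16) = 31.21 mm). Overall, the cross-section is a single solid region. Total boundary length (outer) = 31.21 mm.

31.21 mm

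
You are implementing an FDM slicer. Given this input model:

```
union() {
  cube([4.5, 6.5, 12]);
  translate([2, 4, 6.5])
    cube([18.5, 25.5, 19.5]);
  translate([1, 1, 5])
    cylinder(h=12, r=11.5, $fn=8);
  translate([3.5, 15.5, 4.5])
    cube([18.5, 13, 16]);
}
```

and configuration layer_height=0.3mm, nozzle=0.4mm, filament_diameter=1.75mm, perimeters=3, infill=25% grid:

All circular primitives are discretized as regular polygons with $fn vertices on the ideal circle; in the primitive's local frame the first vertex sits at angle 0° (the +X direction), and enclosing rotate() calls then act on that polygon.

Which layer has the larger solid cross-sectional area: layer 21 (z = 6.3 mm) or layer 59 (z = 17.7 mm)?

layer 21 (z = 6.3 mm)

Layer 21 (z = 6.3): the 4.5×6.5 cube contributes its full rectangle (area 29.25 mm²); the cube at (2, 4) does not reach this height (z outside [6.5, 26]); the r=11.5 cylinder at (1, 1) gives a regular 8-gon of circumradius 11.5 (constant along its height) (area = (8/2)·11.500²·sin(360°/8) = 374.06 mm²); the 18.5×13 cube at (3.5, 15.5) contributes its full rectangle (area 240.50 mm²); Merging all regions: the regions partially overlap — summed areas 643.81 mm² minus the doubly-counted overlap 29.25 mm² gives 614.56 mm² — area = 614.56 mm². So its area = 614.56 mm². Layer 59 (z = 17.7): the cube is not intersected at this z (z outside [0, 12]); the cube at (2, 4) is present — its section is the full 18.5×25.5 rectangle (area 471.75 mm²); the cylinder at (1, 1) is not intersected at this z (z outside [5, 17]); the cube at (3.5, 15.5) (footprint 18.5×13) is included at this height (area 240.50 mm²); Taking the union: the regions partially overlap — summed areas 712.25 mm² minus the doubly-counted overlap 221.00 mm² gives 491.25 mm² — area = 491.25 mm². So its area = 491.25 mm². Layer 21 is larger (614.56 vs 491.25 mm²).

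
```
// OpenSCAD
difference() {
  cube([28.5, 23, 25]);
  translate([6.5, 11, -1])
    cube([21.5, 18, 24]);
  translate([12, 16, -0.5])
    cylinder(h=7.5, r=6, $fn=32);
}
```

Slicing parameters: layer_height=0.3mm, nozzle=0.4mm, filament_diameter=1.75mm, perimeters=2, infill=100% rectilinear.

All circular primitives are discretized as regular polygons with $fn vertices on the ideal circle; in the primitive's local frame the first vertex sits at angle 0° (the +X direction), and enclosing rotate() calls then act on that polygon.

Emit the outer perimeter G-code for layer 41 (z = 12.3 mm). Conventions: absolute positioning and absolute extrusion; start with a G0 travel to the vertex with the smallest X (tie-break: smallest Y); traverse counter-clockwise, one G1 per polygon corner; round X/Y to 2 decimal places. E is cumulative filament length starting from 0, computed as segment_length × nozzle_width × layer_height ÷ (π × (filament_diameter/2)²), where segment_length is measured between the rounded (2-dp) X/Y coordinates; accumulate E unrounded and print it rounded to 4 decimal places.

At z = 12.3 mm: the 28.5×23 cube contributes its full rectangle; the cube at (6.5, 11) (footprint 21.5×18) is included at this height; the cylinder at (12, 16) does not reach this height (z outside [-0.5, 7]); After the difference (first − rest): starting from the 28.5×23 cube, the 21.5×18 cube at (6.5, 11) partially overlaps it — only the 258.00 mm² overlap (of its 387.00 mm²) is removed, clipping the outline — 1 connected region. The outline is a single polygon with 8 vertices. Extrusion per mm of travel: 0.4 × 0.3 / (π × 0.875²) = 0.049890. Accumulating E over each segment gives final E = 6.3361.

G0 X0.00 Y0.00 Z12.30
G1 X28.50 Y0.00 E1.4219
G1 X28.50 Y23.00 E2.5693
G1 X28.00 Y23.00 E2.5943
G1 X28.00 Y11.00 E3.1930
G1 X6.50 Y11.00 E4.2656
G1 X6.50 Y23.00 E4.8643
G1 X0.00 Y23.00 E5.1886
G1 X0.00 Y0.00 E6.3361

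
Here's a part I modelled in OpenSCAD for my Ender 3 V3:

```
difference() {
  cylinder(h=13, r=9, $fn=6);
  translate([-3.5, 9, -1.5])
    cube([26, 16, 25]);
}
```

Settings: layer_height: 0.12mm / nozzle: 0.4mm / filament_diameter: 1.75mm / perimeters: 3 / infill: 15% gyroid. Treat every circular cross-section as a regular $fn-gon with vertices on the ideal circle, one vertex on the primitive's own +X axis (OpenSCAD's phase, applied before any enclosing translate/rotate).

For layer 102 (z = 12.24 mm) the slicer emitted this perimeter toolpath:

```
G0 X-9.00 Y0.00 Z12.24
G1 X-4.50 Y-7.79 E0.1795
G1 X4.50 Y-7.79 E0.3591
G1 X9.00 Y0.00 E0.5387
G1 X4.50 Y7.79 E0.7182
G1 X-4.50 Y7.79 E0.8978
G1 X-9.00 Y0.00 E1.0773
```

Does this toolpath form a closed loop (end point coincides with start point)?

Start point (G0): (-9.00, 0.00). End point (last G1): the path returns to the start — closed.

yes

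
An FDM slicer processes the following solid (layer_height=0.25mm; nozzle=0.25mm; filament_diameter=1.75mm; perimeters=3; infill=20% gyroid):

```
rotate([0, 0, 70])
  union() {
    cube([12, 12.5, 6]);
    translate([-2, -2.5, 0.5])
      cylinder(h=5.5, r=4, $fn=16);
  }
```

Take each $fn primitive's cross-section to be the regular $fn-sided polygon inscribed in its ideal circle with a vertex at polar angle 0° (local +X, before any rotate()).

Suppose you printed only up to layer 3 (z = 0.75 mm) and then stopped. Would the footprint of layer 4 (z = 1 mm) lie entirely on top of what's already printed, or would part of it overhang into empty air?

Compare the two slices. At z = 0.75: the cube (footprint 12×12.5) is included at this height (area 150.00 mm²); the r=4 cylinder at (-2, -2.5) gives a regular 16-gon of circumradius 4 (constant along its height) (area = (16/2)·4.000²·sin(360°/16) = 48.98 mm²); Merging all regions: the regions partially overlap — summed areas 198.98 mm² minus the doubly-counted overlap 0.54 mm² gives 198.45 mm² — area = 198.45 mm²; (rotated 70° about Z; rotation is an isometry so areas/perimeters/island counts are preserved). At z = 1: the cube is present — its section is the full 12×12.5 rectangle (area 150.00 mm²); the r=4 cylinder at (-2, -2.5) gives a regular 16-gon of circumradius 4 (constant along its height) (area = (16/2)·4.000²·sin(360°/16) = 48.98 mm²); Merging all regions: the regions partially overlap — summed areas 198.98 mm² minus the doubly-counted overlap 0.54 mm² gives 198.45 mm² — area = 198.45 mm²; (whole slice rotated 70° about Z — lengths, areas and connectivity unchanged). Checking containment: the cross-section at z = 1 is a subset of the cross-section at z = 0.75.

entirely on top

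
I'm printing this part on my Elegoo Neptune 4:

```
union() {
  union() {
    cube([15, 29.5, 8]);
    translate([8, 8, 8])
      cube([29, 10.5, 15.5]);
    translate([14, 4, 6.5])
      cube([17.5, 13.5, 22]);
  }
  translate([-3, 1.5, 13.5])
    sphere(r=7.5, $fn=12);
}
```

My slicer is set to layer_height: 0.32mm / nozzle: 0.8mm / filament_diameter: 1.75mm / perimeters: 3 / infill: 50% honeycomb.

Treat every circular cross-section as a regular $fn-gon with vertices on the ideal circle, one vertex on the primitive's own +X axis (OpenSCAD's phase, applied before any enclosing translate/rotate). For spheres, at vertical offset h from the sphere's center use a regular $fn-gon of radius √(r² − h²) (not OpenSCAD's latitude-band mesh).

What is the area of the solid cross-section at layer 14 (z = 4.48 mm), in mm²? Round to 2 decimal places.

442.50 mm²

At z = 4.48 mm: the 15×29.5 cube contributes its full rectangle (area 442.50 mm²); the cube at (8, 8) does not reach this height (z outside [8, 23.5]); the cube at (14, 4) does not reach this height (z outside [6.5, 28.5]); Taking the union: only the 15×29.5 cube is present, so the union is just that shape — area = 442.50 mm²; the sphere at (-3, 1.5) is not intersected at this z (|z−center|=9.020 > r=7.5); Merging all regions: only that combined region is present, so the union is just that shape — area = 442.50 mm². Overall, the cross-section is a single solid region. Net area = 442.50 mm².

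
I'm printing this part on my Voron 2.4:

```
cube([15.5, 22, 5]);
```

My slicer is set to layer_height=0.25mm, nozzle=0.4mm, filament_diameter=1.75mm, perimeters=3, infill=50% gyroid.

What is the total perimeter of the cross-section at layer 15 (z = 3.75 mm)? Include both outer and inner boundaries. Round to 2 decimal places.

75.00 mm

At z = 3.75 mm: the cube is present — its section is the full 15.5×22 rectangle (perimeter 75.00 mm). Overall, the cross-section is a single solid region. Total boundary length (outer) = 75.00 mm.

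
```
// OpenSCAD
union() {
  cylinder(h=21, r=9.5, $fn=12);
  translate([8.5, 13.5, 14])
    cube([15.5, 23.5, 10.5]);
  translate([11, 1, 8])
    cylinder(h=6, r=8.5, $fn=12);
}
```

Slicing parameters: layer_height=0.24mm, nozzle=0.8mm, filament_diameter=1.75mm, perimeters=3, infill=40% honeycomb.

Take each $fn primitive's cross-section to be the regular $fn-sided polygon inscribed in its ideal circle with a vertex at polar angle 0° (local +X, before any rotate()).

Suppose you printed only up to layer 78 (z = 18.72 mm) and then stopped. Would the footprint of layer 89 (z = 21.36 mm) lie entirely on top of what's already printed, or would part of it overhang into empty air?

entirely on top

Compare the two slices. At z = 18.72: the cylinder: section is a regular 12-gon, circumradius r=9.5 (area = (12/2)·9.500²·sin(360°/12) = 270.75 mm²); the 15.5×23.5 cube at (8.5, 13.5) contributes its full rectangle (area 364.25 mm²); the cylinder at (11, 1) is not intersected at this z (z outside [8, 14]); Combining (union): the 2 present regions are separate (no shared area or edge), so areas and boundary lengths simply add and each stays a separate island — area = 635.00 mm². At z = 21.36: the cylinder is not intersected at this z (z outside [0, 21]); the 15.5×23.5 cube at (8.5, 13.5) contributes its full rectangle (area 364.25 mm²); the cylinder at (11, 1) is absent (z outside [8, 14]); Taking the union: only the 15.5×23.5 cube at (8.5, 13.5) is present, so the union is just that shape — area = 364.25 mm². Checking containment: the cross-section at z = 21.36 is a subset of the cross-section at z = 18.72.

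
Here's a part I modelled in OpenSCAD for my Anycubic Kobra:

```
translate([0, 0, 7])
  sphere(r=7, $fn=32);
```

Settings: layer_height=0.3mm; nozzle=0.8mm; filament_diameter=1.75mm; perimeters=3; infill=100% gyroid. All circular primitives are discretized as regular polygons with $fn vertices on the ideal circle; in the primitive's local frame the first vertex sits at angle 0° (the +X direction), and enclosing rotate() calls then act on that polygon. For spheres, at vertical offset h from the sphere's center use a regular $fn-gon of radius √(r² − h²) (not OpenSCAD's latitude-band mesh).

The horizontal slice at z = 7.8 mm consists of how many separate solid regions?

At z = 7.8 mm: the r=7 sphere contributes a regular 32-gon of circumradius √(7²−0.8²) = 6.954. The result has 1 disconnected region.

1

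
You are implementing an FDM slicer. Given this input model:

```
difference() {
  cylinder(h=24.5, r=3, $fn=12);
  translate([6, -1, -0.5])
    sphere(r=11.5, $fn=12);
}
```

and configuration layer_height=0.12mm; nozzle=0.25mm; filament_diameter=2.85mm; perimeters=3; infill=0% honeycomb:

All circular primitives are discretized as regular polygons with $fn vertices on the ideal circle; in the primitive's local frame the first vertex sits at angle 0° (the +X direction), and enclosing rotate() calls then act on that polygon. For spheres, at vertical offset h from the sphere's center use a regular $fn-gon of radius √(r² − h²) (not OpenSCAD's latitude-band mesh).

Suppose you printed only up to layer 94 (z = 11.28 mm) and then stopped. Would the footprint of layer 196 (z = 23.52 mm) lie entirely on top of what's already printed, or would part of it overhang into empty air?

entirely on top

Compare the two slices. At z = 11.28: the r=3 cylinder gives a regular 12-gon of circumradius 3 (constant along its height) (area = (12/2)·3.000²·sin(360°/12) = 27.00 mm²); the sphere at (6, -1) is not intersected at this z (|z−center|=11.780 > r=11.5); Taking the first minus the rest: none of the subtracted shapes is present at this height, so the r=3 cylinder is unchanged — area = 27.00 mm². At z = 23.52: the r=3 cylinder gives a regular 12-gon of circumradius 3 (constant along its height) (area = (12/2)·3.000²·sin(360°/12) = 27.00 mm²); the sphere at (6, -1) does not reach this height (|z−center|=24.020 > r=11.5); After the difference (first − rest): none of the subtracted shapes is present at this height, so the r=3 cylinder is unchanged — area = 27.00 mm². Checking containment: the cross-section at z = 23.52 is a subset of the cross-section at z = 11.28.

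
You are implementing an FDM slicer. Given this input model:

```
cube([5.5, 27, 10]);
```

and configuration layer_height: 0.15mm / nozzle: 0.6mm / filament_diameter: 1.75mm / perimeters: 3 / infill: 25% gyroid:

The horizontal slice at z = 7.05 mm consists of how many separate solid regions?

1

At z = 7.05 mm: the cube (footprint 5.5×27) is included at this height. The result has 1 disconnected region.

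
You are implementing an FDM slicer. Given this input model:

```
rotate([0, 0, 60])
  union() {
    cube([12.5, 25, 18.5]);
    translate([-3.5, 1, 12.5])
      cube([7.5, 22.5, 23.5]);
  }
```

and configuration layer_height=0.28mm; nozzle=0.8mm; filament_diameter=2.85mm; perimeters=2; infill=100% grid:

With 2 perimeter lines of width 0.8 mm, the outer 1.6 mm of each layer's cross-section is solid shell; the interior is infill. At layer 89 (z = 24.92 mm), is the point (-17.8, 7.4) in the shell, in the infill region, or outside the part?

shell

At z = 24.92 mm: the cube is not intersected at this z (z outside [0, 18.5]); the cube at (-3.5, 1) (footprint 7.5×22.5) is included at this height; Merging all regions: only the 7.5×22.5 cube at (-3.5, 1) is present, so the union is just that shape — 1 connected region; (rotated 60° about Z; rotation is an isometry so areas/perimeters/island counts are preserved). Overall, the cross-section is a single solid region. Undo the 60° rotation: the query point maps to (-2.491, 19.115) in the un-rotated model frame. The nearest boundary edge runs (-3.50, 23.50)→(-3.50, 1.00); distance from the point to it = 1.01 mm. The point is inside the cross-section, 1.01 mm from the nearest boundary — within the 1.6 mm shell band (2 × 0.8).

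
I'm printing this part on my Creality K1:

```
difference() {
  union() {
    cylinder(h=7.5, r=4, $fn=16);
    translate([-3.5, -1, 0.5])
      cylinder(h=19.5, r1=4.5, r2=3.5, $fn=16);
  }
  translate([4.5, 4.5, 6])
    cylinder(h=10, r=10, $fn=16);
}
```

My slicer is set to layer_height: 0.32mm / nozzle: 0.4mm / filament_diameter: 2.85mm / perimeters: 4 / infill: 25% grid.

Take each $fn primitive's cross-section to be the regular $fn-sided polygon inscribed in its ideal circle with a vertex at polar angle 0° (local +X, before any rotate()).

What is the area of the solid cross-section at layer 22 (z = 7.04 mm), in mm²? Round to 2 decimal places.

At z = 7.04 mm: the cylinder: section is a regular 16-gon, circumradius r=4 (area = (16/2)·4.000²·sin(360°/16) = 48.98 mm²); the cone at (-3.5, -1): at t=0.335 of its height the radius interpolates to r₁+(r₂−r₁)t = 4.165, giving a regular 16-gon of that circumradius (area = (16/2)·4.165²·sin(360°/16) = 53.10 mm²); Merging all regions: the regions partially overlap — summed areas 102.08 mm² minus the doubly-counted overlap 22.70 mm² gives 79.38 mm² — area = 79.38 mm²; the r=10 cylinder at (4.5, 4.5) contributes a regular 16-gon of circumradius 10 (area = (16/2)·10.000²·sin(360°/16) = 306.15 mm²); Subtracting the remaining from the first: starting from the result so far (79.38 mm²), the r=10 cylinder at (4.5, 4.5) partially overlaps it — only the 51.76 mm² overlap (of its 306.15 mm²) is removed, clipping the outline — area = 27.62 mm². Overall, the cross-section is a single solid region. Net area = 27.62 mm².

27.62 mm²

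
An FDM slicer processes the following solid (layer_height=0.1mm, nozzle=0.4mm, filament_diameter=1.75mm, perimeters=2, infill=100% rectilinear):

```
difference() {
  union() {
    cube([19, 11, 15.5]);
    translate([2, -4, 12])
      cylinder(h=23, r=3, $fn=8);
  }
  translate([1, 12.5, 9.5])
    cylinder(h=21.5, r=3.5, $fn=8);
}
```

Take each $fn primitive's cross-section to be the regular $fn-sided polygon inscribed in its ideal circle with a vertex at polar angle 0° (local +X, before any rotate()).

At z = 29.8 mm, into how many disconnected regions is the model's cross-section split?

1

At z = 29.8 mm: the cube does not reach this height (z outside [0, 15.5]); the r=3 cylinder at (2, -4) contributes a regular 8-gon of circumradius 3; Combining (union): only the r=3 cylinder at (2, -4) is present, so the union is just that shape — 1 connected region; the r=3.5 cylinder at (1, 12.5) contributes a regular 8-gon of circumradius 3.5; After the difference (first − rest): starting from that combined region, the r=3.5 cylinder at (1, 12.5) misses the remaining region (no effect) — 1 connected region. The result has 1 disconnected region.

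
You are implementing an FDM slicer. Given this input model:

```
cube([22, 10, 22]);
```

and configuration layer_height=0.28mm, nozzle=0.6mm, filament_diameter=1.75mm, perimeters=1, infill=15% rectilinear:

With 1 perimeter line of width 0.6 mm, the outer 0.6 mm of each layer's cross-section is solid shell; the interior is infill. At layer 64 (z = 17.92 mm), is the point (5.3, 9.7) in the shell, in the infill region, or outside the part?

At z = 17.92 mm: the cube (footprint 22×10) is included at this height. Overall, the cross-section is a single solid region. The nearest boundary edge runs (22.00, 10.00)→(0.00, 10.00); distance from the point to it = 0.30 mm. The point is inside the cross-section, 0.30 mm from the nearest boundary — within the 0.6 mm shell band (1 × 0.6).

shell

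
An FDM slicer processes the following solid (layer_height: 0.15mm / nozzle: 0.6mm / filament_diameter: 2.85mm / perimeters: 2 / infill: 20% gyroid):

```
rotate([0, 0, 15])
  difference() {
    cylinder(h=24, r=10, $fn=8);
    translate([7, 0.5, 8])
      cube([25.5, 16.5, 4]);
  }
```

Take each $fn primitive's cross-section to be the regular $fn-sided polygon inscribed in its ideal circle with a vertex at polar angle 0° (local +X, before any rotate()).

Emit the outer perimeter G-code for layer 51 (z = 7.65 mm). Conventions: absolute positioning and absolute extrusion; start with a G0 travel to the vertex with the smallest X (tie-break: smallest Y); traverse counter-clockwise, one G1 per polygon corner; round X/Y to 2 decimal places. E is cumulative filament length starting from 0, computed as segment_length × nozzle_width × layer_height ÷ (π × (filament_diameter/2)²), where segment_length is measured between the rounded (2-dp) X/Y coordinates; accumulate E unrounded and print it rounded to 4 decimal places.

G0 X-9.66 Y-2.59 Z7.65
G1 X-5.00 Y-8.66 E0.1080
G1 X2.59 Y-9.66 E0.2160
G1 X8.66 Y-5.00 E0.3239
G1 X9.66 Y2.59 E0.4319
G1 X5.00 Y8.66 E0.5399
G1 X-2.59 Y9.66 E0.6479
G1 X-8.66 Y5.00 E0.7559
G1 X-9.66 Y-2.59 E0.8639

At z = 7.65 mm: the cylinder: section is a regular 8-gon, circumradius r=10; the cube at (7, 0.5) is absent (z outside [8, 12]); Taking the first minus the rest: none of the subtracted shapes is present at this height, so the r=10 cylinder is unchanged — 1 connected region; (whole slice rotated 15° about Z — lengths, areas and connectivity unchanged). The outline is a single polygon with 8 vertices. Extrusion per mm of travel: 0.6 × 0.15 / (π × 1.425²) = 0.014108. Accumulating E over each segment gives final E = 0.8639.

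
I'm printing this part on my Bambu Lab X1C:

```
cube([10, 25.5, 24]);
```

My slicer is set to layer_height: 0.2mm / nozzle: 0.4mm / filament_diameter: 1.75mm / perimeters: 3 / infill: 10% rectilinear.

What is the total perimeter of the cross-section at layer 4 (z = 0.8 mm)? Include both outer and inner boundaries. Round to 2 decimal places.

71.00 mm

At z = 0.8 mm: the cube (footprint 10×25.5) is included at this height (perimeter 71.00 mm). Overall, the cross-section is a single solid region. Total boundary length (outer) = 71.00 mm.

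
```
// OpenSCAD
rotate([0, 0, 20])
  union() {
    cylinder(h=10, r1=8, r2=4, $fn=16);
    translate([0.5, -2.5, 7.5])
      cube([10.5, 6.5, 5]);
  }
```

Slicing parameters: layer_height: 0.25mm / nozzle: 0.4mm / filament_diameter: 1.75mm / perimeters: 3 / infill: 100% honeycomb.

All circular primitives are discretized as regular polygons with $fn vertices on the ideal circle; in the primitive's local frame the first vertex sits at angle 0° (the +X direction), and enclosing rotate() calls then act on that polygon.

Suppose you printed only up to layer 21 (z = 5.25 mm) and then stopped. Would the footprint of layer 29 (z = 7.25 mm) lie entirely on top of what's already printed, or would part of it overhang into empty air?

entirely on top

Compare the two slices. At z = 5.25: the cone: at t=0.525 of its height the radius interpolates to r₁+(r₂−r₁)t = 5.900, giving a regular 16-gon of that circumradius (area = (16/2)·5.900²·sin(360°/16) = 106.57 mm²); the cube at (0.5, -2.5) does not reach this height (z outside [7.5, 12.5]); Merging all regions: only the cone is present, so the union is just that shape — area = 106.57 mm²; (whole slice rotated 20° about Z — lengths, areas and connectivity unchanged). At z = 7.25: the cone (r1=8→r2=4) has section circumradius 5.100 here — a regular 16-gon (area = (16/2)·5.100²·sin(360°/16) = 79.63 mm²); the cube at (0.5, -2.5) is absent (z outside [7.5, 12.5]); Combining (union): only the cone is present, so the union is just that shape — area = 79.63 mm²; (whole slice rotated 20° about Z — lengths, areas and connectivity unchanged). Checking containment: the cross-section at z = 7.25 is a subset of the cross-section at z = 5.25.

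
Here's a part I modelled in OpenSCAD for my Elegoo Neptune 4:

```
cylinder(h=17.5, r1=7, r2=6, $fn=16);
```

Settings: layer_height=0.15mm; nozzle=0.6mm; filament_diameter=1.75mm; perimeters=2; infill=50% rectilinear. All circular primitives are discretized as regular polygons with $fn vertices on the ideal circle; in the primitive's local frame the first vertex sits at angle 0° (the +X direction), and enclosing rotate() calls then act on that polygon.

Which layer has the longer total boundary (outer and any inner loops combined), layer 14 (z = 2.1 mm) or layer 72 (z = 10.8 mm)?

layer 14 (z = 2.1 mm)

Layer 14 (z = 2.1): the cone (r1=7→r2=6) has section circumradius 6.880 here — a regular 16-gon (perimeter = 2·16·6.880·sin(180°/16) = 42.95 mm). So its perimeter = 42.95 mm. Layer 72 (z = 10.8): the cone contributes a regular 16-gon of circumradius 6.383 (interpolated between r1=7 and r2=6 at t=0.617) (perimeter = 2·16·6.383·sin(180°/16) = 39.85 mm). So its perimeter = 39.85 mm. Layer 14 is larger (42.95 vs 39.85 mm).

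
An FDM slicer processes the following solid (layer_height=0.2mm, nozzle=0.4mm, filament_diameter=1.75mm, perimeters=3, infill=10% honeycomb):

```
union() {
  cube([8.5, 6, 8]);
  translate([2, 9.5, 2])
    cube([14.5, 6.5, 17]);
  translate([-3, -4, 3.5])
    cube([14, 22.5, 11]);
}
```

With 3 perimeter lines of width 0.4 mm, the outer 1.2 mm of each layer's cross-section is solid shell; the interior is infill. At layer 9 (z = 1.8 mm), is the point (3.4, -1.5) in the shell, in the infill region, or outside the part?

outside

At z = 1.8 mm: the cube (footprint 8.5×6) is included at this height; the cube at (2, 9.5) is not intersected at this z (z outside [2, 19]); the cube at (-3, -4) does not reach this height (z outside [3.5, 14.5]); Combining (union): only the 8.5×6 cube is present, so the union is just that shape — 1 connected region. Overall, the cross-section is a single solid region. The nearest boundary edge runs (0.00, 0.00)→(8.50, 0.00); distance from the point to it = 1.50 mm. The point is not inside any of the regions above, so it lies outside the cross-section (1.50 mm from the nearest boundary).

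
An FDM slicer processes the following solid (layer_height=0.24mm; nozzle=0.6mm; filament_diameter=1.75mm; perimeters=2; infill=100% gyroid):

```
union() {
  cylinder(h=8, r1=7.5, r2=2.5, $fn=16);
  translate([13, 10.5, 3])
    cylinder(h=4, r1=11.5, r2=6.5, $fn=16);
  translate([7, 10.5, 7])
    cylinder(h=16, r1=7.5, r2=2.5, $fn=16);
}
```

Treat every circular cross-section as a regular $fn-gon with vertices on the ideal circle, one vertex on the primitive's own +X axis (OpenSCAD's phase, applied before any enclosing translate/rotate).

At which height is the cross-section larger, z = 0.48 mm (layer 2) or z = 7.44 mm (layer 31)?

Layer 2 (z = 0.48): the cone: at t=0.060 of its height the radius interpolates to r₁+(r₂−r₁)t = 7.200, giving a regular 16-gon of that circumradius (area = (16/2)·7.200²·sin(360°/16) = 158.71 mm²); the cone at (13, 10.5) is absent (z outside [3, 7]); the cone at (7, 10.5) does not reach this height (z outside [7, 23]); Merging all regions: only the cone is present, so the union is just that shape — area = 158.71 mm². So its area = 158.71 mm². Layer 31 (z = 7.44): the cone contributes a regular 16-gon of circumradius 2.850 (interpolated between r1=7.5 and r2=2.5 at t=0.930) (area = (16/2)·2.850²·sin(360°/16) = 24.87 mm²); the cone at (13, 10.5) is absent (z outside [3, 7]); the cone at (7, 10.5): at t=0.028 of its height the radius interpolates to r₁+(r₂−r₁)t = 7.362, giving a regular 16-gon of that circumradius (area = (16/2)·7.362²·sin(360°/16) = 165.95 mm²); Taking the union: the 2 present regions are separate (no shared area or edge), so areas and boundary lengths simply add and each stays a separate island — area = 190.82 mm². So its area = 190.82 mm². Layer 31 is larger (190.82 vs 158.71 mm²).

layer 31 (z = 7.44 mm)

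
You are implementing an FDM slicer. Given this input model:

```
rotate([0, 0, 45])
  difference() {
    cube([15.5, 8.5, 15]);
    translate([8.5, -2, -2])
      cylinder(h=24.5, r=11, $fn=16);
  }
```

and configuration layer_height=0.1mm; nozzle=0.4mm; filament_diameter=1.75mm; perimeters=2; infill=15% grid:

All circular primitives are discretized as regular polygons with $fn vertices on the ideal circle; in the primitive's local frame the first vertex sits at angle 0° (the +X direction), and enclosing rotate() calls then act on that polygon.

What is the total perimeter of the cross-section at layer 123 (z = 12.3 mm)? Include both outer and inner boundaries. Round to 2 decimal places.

At z = 12.3 mm: the 15.5×8.5 cube contributes its full rectangle (perimeter 48.00 mm); the r=11 cylinder at (8.5, -2) contributes a regular 16-gon of circumradius 11 (perimeter = 2·16·11.000·sin(180°/16) = 68.67 mm); Subtracting the remaining from the first: starting from the 15.5×8.5 cube, the r=11 cylinder at (8.5, -2) partially overlaps it — only the 119.82 mm² overlap (of its 370.44 mm²) is removed, clipping the outline — boundary = 28.88 mm; (whole slice rotated 45° about Z — lengths, areas and connectivity unchanged). Overall, the cross-section has 2 separate islands. Total boundary length (outer) = 28.88 mm.

28.88 mm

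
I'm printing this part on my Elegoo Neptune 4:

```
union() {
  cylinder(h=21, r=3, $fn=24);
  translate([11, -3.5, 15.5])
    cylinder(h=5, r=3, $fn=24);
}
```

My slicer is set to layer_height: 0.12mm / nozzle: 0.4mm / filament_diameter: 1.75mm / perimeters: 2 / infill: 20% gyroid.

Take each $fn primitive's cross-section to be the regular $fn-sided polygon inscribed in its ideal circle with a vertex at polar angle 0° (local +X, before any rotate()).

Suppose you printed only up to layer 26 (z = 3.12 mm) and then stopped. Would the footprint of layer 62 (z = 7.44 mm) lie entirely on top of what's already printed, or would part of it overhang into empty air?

entirely on top

Compare the two slices. At z = 3.12: the r=3 cylinder gives a regular 24-gon of circumradius 3 (constant along its height) (area = (24/2)·3.000²·sin(360°/24) = 27.95 mm²); the cylinder at (11, -3.5) is absent (z outside [15.5, 20.5]); Combining (union): only the r=3 cylinder is present, so the union is just that shape — area = 27.95 mm². At z = 7.44: the r=3 cylinder contributes a regular 24-gon of circumradius 3 (area = (24/2)·3.000²·sin(360°/24) = 27.95 mm²); the cylinder at (11, -3.5) is not intersected at this z (z outside [15.5, 20.5]); Combining (union): only the r=3 cylinder is present, so the union is just that shape — area = 27.95 mm². Checking containment: the cross-section at z = 7.44 is a subset of the cross-section at z = 3.12.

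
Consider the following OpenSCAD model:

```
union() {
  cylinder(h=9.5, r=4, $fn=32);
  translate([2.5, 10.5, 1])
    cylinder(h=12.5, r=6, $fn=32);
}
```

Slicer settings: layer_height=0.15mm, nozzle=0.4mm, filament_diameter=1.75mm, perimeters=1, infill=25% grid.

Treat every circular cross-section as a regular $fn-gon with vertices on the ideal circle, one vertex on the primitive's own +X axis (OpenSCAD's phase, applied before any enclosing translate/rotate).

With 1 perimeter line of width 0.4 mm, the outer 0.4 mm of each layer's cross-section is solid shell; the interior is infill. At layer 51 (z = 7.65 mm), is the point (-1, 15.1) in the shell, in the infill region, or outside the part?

At z = 7.65 mm: the r=4 cylinder gives a regular 32-gon of circumradius 4 (constant along its height); the r=6 cylinder at (2.5, 10.5) contributes a regular 32-gon of circumradius 6; Merging all regions: the 2 present regions are separate (no shared area or edge), so areas and boundary lengths simply add and each stays a separate island — 2 connected regions. Overall, the cross-section has 2 separate islands. The nearest boundary edge runs (-1.74, 14.74)→(-0.83, 15.49); distance from the point to it = 0.19 mm. (Shell/infill is judged within the island containing the point — the largest one.) The point is inside the cross-section, 0.19 mm from the nearest boundary — within the 0.4 mm shell band (1 × 0.4).

shell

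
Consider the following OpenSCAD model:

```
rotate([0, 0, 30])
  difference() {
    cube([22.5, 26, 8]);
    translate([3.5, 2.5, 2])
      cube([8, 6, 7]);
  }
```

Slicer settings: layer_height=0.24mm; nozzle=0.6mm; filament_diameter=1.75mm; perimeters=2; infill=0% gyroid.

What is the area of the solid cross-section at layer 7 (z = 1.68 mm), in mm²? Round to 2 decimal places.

At z = 1.68 mm: the cube (footprint 22.5×26) is included at this height (area 585.00 mm²); the cube at (3.5, 2.5) is absent (z outside [2, 9]); Taking the first minus the rest: none of the subtracted shapes is present at this height, so the 22.5×26 cube is unchanged — area = 585.00 mm²; (rotated 30° about Z; rotation is an isometry so areas/perimeters/island counts are preserved). Overall, the cross-section is a single solid region. Net area = 585.00 mm².

585.00 mm²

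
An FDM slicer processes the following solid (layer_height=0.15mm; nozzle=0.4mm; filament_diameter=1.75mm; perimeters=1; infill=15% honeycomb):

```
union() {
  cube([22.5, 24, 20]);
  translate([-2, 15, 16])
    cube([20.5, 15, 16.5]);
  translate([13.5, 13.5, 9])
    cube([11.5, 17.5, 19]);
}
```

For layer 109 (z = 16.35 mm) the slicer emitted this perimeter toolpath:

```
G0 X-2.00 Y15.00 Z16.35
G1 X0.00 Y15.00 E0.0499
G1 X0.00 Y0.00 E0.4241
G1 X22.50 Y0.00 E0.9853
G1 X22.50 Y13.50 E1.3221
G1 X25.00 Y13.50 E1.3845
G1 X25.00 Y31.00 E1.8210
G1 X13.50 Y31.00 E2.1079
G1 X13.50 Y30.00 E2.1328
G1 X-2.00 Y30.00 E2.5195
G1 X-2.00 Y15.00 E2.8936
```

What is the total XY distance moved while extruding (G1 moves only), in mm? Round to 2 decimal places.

Sum the Euclidean lengths of each G1 segment: total = 116.00 mm.

116.00 mm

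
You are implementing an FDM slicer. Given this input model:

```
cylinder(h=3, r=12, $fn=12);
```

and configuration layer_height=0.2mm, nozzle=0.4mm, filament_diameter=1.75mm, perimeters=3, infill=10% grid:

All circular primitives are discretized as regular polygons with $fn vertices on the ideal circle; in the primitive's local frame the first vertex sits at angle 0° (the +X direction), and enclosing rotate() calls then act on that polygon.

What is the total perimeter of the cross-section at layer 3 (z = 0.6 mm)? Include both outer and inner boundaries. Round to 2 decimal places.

74.54 mm

At z = 0.6 mm: the cylinder: section is a regular 12-gon, circumradius r=12 (perimeter = 2·12·12.000·sin(180°/12) = 74.54 mm). Overall, the cross-section is a single solid region. Total boundary length (outer) = 74.54 mm.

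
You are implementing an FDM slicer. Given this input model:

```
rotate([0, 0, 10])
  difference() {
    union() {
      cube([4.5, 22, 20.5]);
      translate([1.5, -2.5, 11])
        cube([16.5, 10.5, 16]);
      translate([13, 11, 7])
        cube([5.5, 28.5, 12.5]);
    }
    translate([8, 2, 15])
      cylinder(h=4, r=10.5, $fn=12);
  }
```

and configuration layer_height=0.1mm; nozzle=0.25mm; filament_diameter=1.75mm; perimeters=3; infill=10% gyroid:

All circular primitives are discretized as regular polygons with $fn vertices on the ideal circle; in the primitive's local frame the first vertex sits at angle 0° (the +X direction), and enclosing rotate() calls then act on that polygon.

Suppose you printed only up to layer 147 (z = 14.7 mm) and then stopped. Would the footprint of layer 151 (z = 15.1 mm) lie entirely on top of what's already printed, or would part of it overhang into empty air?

entirely on top

Compare the two slices. At z = 14.7: the 4.5×22 cube contributes its full rectangle (area 99.00 mm²); the 16.5×10.5 cube at (1.5, -2.5) contributes its full rectangle (area 173.25 mm²); the 5.5×28.5 cube at (13, 11) contributes its full rectangle (area 156.75 mm²); Combining (union): the regions partially overlap — summed areas 429.00 mm² minus the doubly-counted overlap 24.00 mm² gives 405.00 mm² — area = 405.00 mm²; the cylinder at (8, 2) does not reach this height (z outside [15, 19]); Subtracting the remaining from the first: none of the subtracted shapes is present at this height, so that combined region is unchanged — area = 405.00 mm²; (rotated 10° about Z; rotation is an isometry so areas/perimeters/island counts are preserved). At z = 15.1: the 4.5×22 cube contributes its full rectangle (area 99.00 mm²); the 16.5×10.5 cube at (1.5, -2.5) contributes its full rectangle (area 173.25 mm²); the cube at (13, 11) is present — its section is the full 5.5×28.5 rectangle (area 156.75 mm²); Merging all regions: the regions partially overlap — summed areas 429.00 mm² minus the doubly-counted overlap 24.00 mm² gives 405.00 mm² — area = 405.00 mm²; the cylinder at (8, 2): section is a regular 12-gon, circumradius r=10.5 (area = (12/2)·10.500²·sin(360°/12) = 330.75 mm²); Taking the first minus the rest: starting from the result so far (405.00 mm²), the r=10.5 cylinder at (8, 2) partially overlaps it — only the 192.41 mm² overlap (of its 330.75 mm²) is removed, clipping the outline — area = 212.59 mm²; (whole slice rotated 10° about Z — lengths, areas and connectivity unchanged). Checking containment: the cross-section at z = 15.1 is a subset of the cross-section at z = 14.7.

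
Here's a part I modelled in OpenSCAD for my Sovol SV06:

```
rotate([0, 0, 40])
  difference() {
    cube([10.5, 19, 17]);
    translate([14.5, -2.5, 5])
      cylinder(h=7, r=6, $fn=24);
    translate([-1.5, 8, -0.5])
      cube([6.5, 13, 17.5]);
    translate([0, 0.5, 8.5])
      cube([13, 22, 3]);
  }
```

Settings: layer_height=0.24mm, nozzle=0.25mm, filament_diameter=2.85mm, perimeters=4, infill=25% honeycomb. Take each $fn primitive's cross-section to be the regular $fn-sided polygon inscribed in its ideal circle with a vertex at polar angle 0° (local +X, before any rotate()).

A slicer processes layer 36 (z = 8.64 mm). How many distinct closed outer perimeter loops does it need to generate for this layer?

At z = 8.64 mm: the cube (footprint 10.5×19) is included at this height; the cylinder at (14.5, -2.5): section is a regular 24-gon, circumradius r=6; the cube at (-1.5, 8) (footprint 6.5×13) is included at this height; the cube at (0, 0.5) is present — its section is the full 13×22 rectangle; After the difference (first − rest): starting from the 10.5×19 cube, the r=6 cylinder at (14.5, -2.5) partially overlaps it — only the 1.57 mm² overlap (of its 111.81 mm²) is removed, clipping the outline; the 6.5×13 cube at (-1.5, 8) partially overlaps it — only the 55.00 mm² overlap (of its 84.50 mm²) is removed, clipping the outline; the 13×22 cube at (0, 0.5) partially overlaps it — only the 138.33 mm² overlap (of its 286.00 mm²) is removed, clipping the outline — 1 connected region; (whole slice rotated 40° about Z — lengths, areas and connectivity unchanged). The result has 1 disconnected region.

1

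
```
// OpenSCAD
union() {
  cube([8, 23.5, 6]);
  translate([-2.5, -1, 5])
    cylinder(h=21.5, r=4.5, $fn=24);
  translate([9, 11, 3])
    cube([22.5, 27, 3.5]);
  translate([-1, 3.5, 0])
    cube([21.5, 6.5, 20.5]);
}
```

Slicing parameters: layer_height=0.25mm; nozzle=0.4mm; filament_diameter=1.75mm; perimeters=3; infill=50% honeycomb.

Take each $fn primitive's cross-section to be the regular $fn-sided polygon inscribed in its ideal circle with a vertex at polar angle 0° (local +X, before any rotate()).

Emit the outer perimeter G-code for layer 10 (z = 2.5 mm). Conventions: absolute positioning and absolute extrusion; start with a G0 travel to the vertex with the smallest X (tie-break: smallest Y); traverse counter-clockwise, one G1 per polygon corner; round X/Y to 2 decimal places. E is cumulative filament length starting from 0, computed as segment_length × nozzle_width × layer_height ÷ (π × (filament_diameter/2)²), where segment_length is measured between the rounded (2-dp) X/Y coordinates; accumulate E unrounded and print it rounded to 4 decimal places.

G0 X-1.00 Y3.50 Z2.50
G1 X0.00 Y3.50 E0.0416
G1 X0.00 Y0.00 E0.1871
G1 X8.00 Y0.00 E0.5197
G1 X8.00 Y3.50 E0.6652
G1 X20.50 Y3.50 E1.1849
G1 X20.50 Y10.00 E1.4551
G1 X8.00 Y10.00 E1.9748
G1 X8.00 Y23.50 E2.5361
G1 X0.00 Y23.50 E2.8687
G1 X0.00 Y10.00 E3.4300
G1 X-1.00 Y10.00 E3.4715
G1 X-1.00 Y3.50 E3.7418

At z = 2.5 mm: the cube is present — its section is the full 8×23.5 rectangle; the cylinder at (-2.5, -1) is absent (z outside [5, 26.5]); the cube at (9, 11) is not intersected at this z (z outside [3, 6.5]); the cube at (-1, 3.5) is present — its section is the full 21.5×6.5 rectangle; Taking the union: the regions partially overlap (shared area 52.00 mm²), so overlapping operands fuse into one piece — 1 connected region. The outline is a single polygon with 12 vertices. Extrusion per mm of travel: 0.4 × 0.25 / (π × 0.875²) = 0.041575. Accumulating E over each segment gives final E = 3.7418.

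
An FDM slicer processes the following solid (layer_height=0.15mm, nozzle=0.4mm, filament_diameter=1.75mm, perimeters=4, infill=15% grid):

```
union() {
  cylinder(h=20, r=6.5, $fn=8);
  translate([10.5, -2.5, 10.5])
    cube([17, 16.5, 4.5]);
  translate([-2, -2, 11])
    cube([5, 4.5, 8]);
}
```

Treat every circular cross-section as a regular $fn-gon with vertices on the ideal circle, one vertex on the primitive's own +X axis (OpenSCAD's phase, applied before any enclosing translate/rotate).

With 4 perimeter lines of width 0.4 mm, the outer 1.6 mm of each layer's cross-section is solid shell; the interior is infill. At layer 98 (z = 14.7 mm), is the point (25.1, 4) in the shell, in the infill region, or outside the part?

At z = 14.7 mm: the r=6.5 cylinder contributes a regular 8-gon of circumradius 6.5; the 17×16.5 cube at (10.5, -2.5) contributes its full rectangle; the cube at (-2, -2) (footprint 5×4.5) is included at this height; Merging all regions: the regions partially overlap (shared area 22.50 mm²), so overlapping operands fuse into one piece — 2 connected regions. Overall, the cross-section has 2 separate islands. The nearest boundary edge runs (27.50, 14.00)→(27.50, -2.50); distance from the point to it = 2.40 mm. (Shell/infill is judged within the island containing the point — the largest one.) The point is inside the cross-section and 2.40 mm from the nearest boundary — more than the 1.6 mm shell width (4 × 0.4), so it's in the infill interior.

infill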